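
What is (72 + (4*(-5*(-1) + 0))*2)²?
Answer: 12544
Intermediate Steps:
(72 + (4*(-5*(-1) + 0))*2)² = (72 + (4*(5 + 0))*2)² = (72 + (4*5)*2)² = (72 + 20*2)² = (72 + 40)² = 112² = 12544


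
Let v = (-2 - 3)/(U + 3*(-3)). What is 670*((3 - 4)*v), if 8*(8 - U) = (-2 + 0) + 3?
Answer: -26800/9 ≈ -2977.8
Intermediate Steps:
U = 63/8 (U = 8 - ((-2 + 0) + 3)/8 = 8 - (-2 + 3)/8 = 8 - ⅛*1 = 8 - ⅛ = 63/8 ≈ 7.8750)
v = 40/9 (v = (-2 - 3)/(63/8 + 3*(-3)) = -5/(63/8 - 9) = -5/(-9/8) = -5*(-8/9) = 40/9 ≈ 4.4444)
670*((3 - 4)*v) = 670*((3 - 4)*(40/9)) = 670*(-1*40/9) = 670*(-40/9) = -26800/9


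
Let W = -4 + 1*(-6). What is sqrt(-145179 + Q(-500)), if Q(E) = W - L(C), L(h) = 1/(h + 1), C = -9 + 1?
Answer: I*sqrt(7114254)/7 ≈ 381.04*I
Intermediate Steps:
C = -8
W = -10 (W = -4 - 6 = -10)
L(h) = 1/(1 + h)
Q(E) = -69/7 (Q(E) = -10 - 1/(1 - 8) = -10 - 1/(-7) = -10 - 1*(-1/7) = -10 + 1/7 = -69/7)
sqrt(-145179 + Q(-500)) = sqrt(-145179 - 69/7) = sqrt(-1016322/7) = I*sqrt(7114254)/7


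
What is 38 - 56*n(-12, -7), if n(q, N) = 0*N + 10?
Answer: -522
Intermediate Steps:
n(q, N) = 10 (n(q, N) = 0 + 10 = 10)
38 - 56*n(-12, -7) = 38 - 56*10 = 38 - 560 = -522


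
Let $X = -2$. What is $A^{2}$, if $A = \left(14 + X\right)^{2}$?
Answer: $20736$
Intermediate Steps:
$A = 144$ ($A = \left(14 - 2\right)^{2} = 12^{2} = 144$)
$A^{2} = 144^{2} = 20736$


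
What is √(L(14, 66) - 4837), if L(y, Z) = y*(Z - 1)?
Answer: I*√3927 ≈ 62.666*I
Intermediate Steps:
L(y, Z) = y*(-1 + Z)
√(L(14, 66) - 4837) = √(14*(-1 + 66) - 4837) = √(14*65 - 4837) = √(910 - 4837) = √(-3927) = I*√3927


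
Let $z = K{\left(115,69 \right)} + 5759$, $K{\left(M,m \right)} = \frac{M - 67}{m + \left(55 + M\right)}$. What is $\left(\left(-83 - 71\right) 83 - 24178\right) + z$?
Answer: $- \frac{7456991}{239} \approx -31201.0$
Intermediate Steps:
$K{\left(M,m \right)} = \frac{-67 + M}{55 + M + m}$
$z = \frac{1376449}{239}$ ($z = \frac{-67 + 115}{55 + 115 + 69} + 5759 = \frac{1}{239} \cdot 48 + 5759 = \frac{48}{239} + 5759 = \frac{1376449}{239} \approx 5759.2$)
$\left(\left(-83 - 71\right) 83 - 24178\right) + z = \left(\left(-83 - 71\right) 83 - 24178\right) + \frac{1376449}{239} = \left(\left(-154\right) 83 - 24178\right) + \frac{1376449}{239} = \left(-12782 - 24178\right) + \frac{1376449}{239} = -36960 + \frac{1376449}{239} = - \frac{7456991}{239}$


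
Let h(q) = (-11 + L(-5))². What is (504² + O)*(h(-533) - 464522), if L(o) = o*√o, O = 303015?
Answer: -258755382306 + 61273410*I*√5 ≈ -2.5876e+11 + 1.3701e+8*I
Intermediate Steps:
L(o) = o^(3/2)
h(q) = (-11 - 5*I*√5)² (h(q) = (-11 + (-5)^(3/2))² = (-11 - 5*I*√5)²)
(504² + O)*(h(-533) - 464522) = (504² + 303015)*((-4 + 110*I*√5) - 464522) = (254016 + 303015)*(-464526 + 110*I*√5) = 557031*(-464526 + 110*I*√5) = -258755382306 + 61273410*I*√5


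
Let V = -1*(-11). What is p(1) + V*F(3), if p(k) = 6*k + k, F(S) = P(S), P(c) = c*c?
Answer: 106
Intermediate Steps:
P(c) = c²
F(S) = S²
p(k) = 7*k
V = 11
p(1) + V*F(3) = 7*1 + 11*3² = 7 + 11*9 = 7 + 99 = 106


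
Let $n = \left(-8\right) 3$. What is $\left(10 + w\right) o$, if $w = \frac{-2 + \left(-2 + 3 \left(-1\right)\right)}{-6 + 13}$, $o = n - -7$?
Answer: $-153$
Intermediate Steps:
$n = -24$
$o = -17$ ($o = -24 - -7 = -24 + 7 = -17$)
$w = -1$ ($w = \frac{-2 - 5}{7} = \left(-2 - 5\right) \frac{1}{7} = \left(-7\right) \frac{1}{7} = -1$)
$\left(10 + w\right) o = \left(10 - 1\right) \left(-17\right) = 9 \left(-17\right) = -153$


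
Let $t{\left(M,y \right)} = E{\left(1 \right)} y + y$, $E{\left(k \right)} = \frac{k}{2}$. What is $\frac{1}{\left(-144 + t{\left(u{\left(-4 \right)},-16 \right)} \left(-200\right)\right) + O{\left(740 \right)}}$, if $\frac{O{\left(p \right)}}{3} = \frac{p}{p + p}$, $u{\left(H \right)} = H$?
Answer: $\frac{2}{9315} \approx 0.00021471$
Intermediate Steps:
$E{\left(k \right)} = \frac{k}{2}$ ($E{\left(k \right)} = k \frac{1}{2} = \frac{k}{2}$)
$t{\left(M,y \right)} = \frac{3 y}{2}$ ($t{\left(M,y \right)} = \frac{1}{2} \cdot 1 y + y = \frac{y}{2} + y = \frac{3 y}{2}$)
$O{\left(p \right)} = \frac{3}{2}$ ($O{\left(p \right)} = 3 \frac{p}{p + p} = 3 \frac{p}{2 p} = 3 \frac{1}{2 p} p = 3 \cdot \frac{1}{2} = \frac{3}{2}$)
$\frac{1}{\left(-144 + t{\left(u{\left(-4 \right)},-16 \right)} \left(-200\right)\right) + O{\left(740 \right)}} = \frac{1}{\left(-144 + \frac{3}{2} \left(-16\right) \left(-200\right)\right) + \frac{3}{2}} = \frac{1}{\left(-144 - -4800\right) + \frac{3}{2}} = \frac{1}{\left(-144 + 4800\right) + \frac{3}{2}} = \frac{1}{4656 + \frac{3}{2}} = \frac{1}{\frac{9315}{2}} = \frac{2}{9315}$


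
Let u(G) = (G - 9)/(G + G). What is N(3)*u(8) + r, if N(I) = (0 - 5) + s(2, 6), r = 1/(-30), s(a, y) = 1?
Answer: 13/60 ≈ 0.21667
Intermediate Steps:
r = -1/30 ≈ -0.033333
N(I) = -4 (N(I) = (0 - 5) + 1 = -5 + 1 = -4)
u(G) = (-9 + G)/(2*G) (u(G) = (-9 + G)/((2*G)) = (-9 + G)*(1/(2*G)) = (-9 + G)/(2*G))
N(3)*u(8) + r = -2*(-9 + 8)/8 - 1/30 = -2*(-1)/8 - 1/30 = -4*(-1/16) - 1/30 = 1/4 - 1/30 = 13/60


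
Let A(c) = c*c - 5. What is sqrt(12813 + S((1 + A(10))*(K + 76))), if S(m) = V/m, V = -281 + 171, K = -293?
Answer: sqrt(86882631213)/2604 ≈ 113.19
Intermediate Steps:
A(c) = -5 + c**2 (A(c) = c**2 - 5 = -5 + c**2)
V = -110
S(m) = -110/m
sqrt(12813 + S((1 + A(10))*(K + 76))) = sqrt(12813 - 110*1/((1 + (-5 + 10**2))*(-293 + 76))) = sqrt(12813 - 110*(-1/(217*(1 + (-5 + 100))))) = sqrt(12813 - 110*(-1/(217*(1 + 95)))) = sqrt(12813 - 110/(96*(-217))) = sqrt(12813 - 110/(-20832)) = sqrt(12813 - 110*(-1/20832)) = sqrt(12813 + 55/10416) = sqrt(133460263/10416) = sqrt(86882631213)/2604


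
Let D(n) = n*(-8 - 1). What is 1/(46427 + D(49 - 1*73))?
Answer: 1/46643 ≈ 2.1439e-5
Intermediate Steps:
D(n) = -9*n (D(n) = n*(-9) = -9*n)
1/(46427 + D(49 - 1*73)) = 1/(46427 - 9*(49 - 1*73)) = 1/(46427 - 9*(49 - 73)) = 1/(46427 - 9*(-24)) = 1/(46427 + 216) = 1/46643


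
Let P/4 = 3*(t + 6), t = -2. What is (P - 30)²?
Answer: 324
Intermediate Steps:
P = 48 (P = 4*(3*(-2 + 6)) = 4*(3*4) = 4*12 = 48)
(P - 30)² = (48 - 30)² = 18² = 324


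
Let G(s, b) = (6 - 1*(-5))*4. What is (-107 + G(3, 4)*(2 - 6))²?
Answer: 80089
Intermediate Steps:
G(s, b) = 44 (G(s, b) = (6 + 5)*4 = 11*4 = 44)
(-107 + G(3, 4)*(2 - 6))² = (-107 + 44*(2 - 6))² = (-107 + 44*(-4))² = (-107 - 176)² = (-283)² = 80089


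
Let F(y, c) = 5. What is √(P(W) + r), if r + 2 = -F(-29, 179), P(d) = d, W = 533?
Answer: √526 ≈ 22.935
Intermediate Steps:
r = -7 (r = -2 - 1*5 = -2 - 5 = -7)
√(P(W) + r) = √(533 - 7) = √526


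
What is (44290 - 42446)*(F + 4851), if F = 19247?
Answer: 44436712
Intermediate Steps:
(44290 - 42446)*(F + 4851) = (44290 - 42446)*(19247 + 4851) = 1844*24098 = 44436712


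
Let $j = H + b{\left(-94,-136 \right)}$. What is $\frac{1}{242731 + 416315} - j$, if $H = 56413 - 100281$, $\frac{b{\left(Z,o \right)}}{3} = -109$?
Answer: $\frac{29126537971}{659046} \approx 44195.0$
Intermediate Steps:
$b{\left(Z,o \right)} = -327$ ($b{\left(Z,o \right)} = 3 \left(-109\right) = -327$)
$H = -43868$
$j = -44195$ ($j = -43868 - 327 = -44195$)
$\frac{1}{242731 + 416315} - j = \frac{1}{242731 + 416315} - -44195 = \frac{1}{659046} + 44195 = \frac{29126537971}{659046}$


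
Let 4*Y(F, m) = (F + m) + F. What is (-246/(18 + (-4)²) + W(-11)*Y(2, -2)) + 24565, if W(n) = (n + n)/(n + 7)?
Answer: 1670115/68 ≈ 24561.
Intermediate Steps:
Y(F, m) = F/2 + m/4 (Y(F, m) = ((F + m) + F)/4 = (m + 2*F)/4 = F/2 + m/4)
W(n) = 2*n/(7 + n) (W(n) = (2*n)/(7 + n) = 2*n/(7 + n))
(-246/(18 + (-4)²) + W(-11)*Y(2, -2)) + 24565 = (-246/(18 + (-4)²) + (2*(-11)/(7 - 11))*((½)*2 + (¼)*(-2))) + 24565 = (-246/(18 + 16) + (2*(-11)/(-4))*(1 - ½)) + 24565 = (-246/34 + (2*(-11)*(-¼))*(½)) + 24565 = ((1/34)*(-246) + (11/2)*(½)) + 24565 = (-123/17 + 11/4) + 24565 = -305/68 + 24565 = 1670115/68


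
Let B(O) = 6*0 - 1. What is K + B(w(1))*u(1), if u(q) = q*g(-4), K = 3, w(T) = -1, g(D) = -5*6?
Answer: 33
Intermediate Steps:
g(D) = -30
B(O) = -1 (B(O) = 0 - 1 = -1)
u(q) = -30*q (u(q) = q*(-30) = -30*q)
K + B(w(1))*u(1) = 3 - (-30) = 3 - 1*(-30) = 3 + 30 = 33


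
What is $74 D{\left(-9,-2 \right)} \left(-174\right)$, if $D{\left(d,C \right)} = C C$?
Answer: $-51504$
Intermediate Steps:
$D{\left(d,C \right)} = C^{2}$
$74 D{\left(-9,-2 \right)} \left(-174\right) = 74 \left(-2\right)^{2} \left(-174\right) = 74 \cdot 4 \left(-174\right) = 296 \left(-174\right) = -51504$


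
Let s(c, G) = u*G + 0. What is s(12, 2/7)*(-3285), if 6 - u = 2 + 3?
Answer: -6570/7 ≈ -938.57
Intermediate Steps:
u = 1 (u = 6 - (2 + 3) = 6 - 1*5 = 6 - 5 = 1)
s(c, G) = G (s(c, G) = 1*G + 0 = G + 0 = G)
s(12, 2/7)*(-3285) = (2/7)*(-3285) = -6570/7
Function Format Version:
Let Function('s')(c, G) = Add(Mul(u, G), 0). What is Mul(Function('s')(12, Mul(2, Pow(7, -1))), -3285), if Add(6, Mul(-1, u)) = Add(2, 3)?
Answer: Rational(-6570, 7) ≈ -938.57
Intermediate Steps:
u = 1 (u = Add(6, Mul(-1, Add(2, 3))) = Add(6, Mul(-1, 5)) = Add(6, -5) = 1)
Function('s')(c, G) = G (Function('s')(c, G) = Add(Mul(1, G), 0) = Add(G, 0) = G)
Mul(Function('s')(12, Mul(2, Pow(7, -1))), -3285) = Mul(Mul(2, Pow(7, -1)), -3285) = Mul(Mul(2, Rational(1, 7)), -3285) = Mul(Rational(2, 7), -3285) = Rational(-6570, 7)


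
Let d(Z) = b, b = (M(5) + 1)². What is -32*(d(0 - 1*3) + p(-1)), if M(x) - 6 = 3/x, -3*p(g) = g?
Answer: -139424/75 ≈ -1859.0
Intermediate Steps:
p(g) = -g/3
M(x) = 6 + 3/x
b = 1444/25 (b = ((6 + 3/5) + 1)² = ((6 + 3*(⅕)) + 1)² = ((6 + ⅗) + 1)² = (33/5 + 1)² = (38/5)² = 1444/25 ≈ 57.760)
d(Z) = 1444/25
-32*(d(0 - 1*3) + p(-1)) = -32*(1444/25 - ⅓*(-1)) = -32*(1444/25 + ⅓) = -32*4357/75 = -139424/75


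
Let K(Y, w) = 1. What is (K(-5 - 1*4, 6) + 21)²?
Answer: 484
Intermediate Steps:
(K(-5 - 1*4, 6) + 21)² = (1 + 21)² = 22² = 484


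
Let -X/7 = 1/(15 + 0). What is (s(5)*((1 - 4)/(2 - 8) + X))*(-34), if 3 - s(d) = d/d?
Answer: -34/15 ≈ -2.2667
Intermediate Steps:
s(d) = 2 (s(d) = 3 - d/d = 3 - 1*1 = 3 - 1 = 2)
X = -7/15 (X = -7/(15 + 0) = -7/15 ≈ -0.46667)
(s(5)*((1 - 4)/(2 - 8) + X))*(-34) = (2*((1 - 4)/(2 - 8) - 7/15))*(-34) = (2*(-3/(-6) - 7/15))*(-34) = (2*(-3*(-1/6) - 7/15))*(-34) = (2*(1/2 - 7/15))*(-34) = (2*(1/30))*(-34) = (1/15)*(-34) = -34/15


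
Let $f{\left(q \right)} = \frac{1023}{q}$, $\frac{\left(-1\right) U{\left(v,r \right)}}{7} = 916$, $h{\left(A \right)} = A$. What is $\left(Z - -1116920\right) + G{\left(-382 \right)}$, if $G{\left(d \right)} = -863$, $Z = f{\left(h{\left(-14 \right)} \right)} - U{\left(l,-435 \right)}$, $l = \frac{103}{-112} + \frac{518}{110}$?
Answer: $\frac{15713543}{14} \approx 1.1224 \cdot 10^{6}$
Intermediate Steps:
$l = \frac{23343}{6160}$ ($l = 103 \left(- \frac{1}{112}\right) + 518 \cdot \frac{1}{110} = - \frac{103}{112} + \frac{259}{55} = \frac{23343}{6160} \approx 3.7894$)
$U{\left(v,r \right)} = -6412$ ($U{\left(v,r \right)} = \left(-7\right) 916 = -6412$)
$Z = \frac{88745}{14}$ ($Z = \frac{1023}{-14} - -6412 = 1023 \left(- \frac{1}{14}\right) + 6412 = - \frac{1023}{14} + 6412 = \frac{88745}{14} \approx 6338.9$)
$\left(Z - -1116920\right) + G{\left(-382 \right)} = \left(\frac{88745}{14} - -1116920\right) - 863 = \left(\frac{88745}{14} + 1116920\right) - 863 = \frac{15725625}{14} - 863 = \frac{15713543}{14}$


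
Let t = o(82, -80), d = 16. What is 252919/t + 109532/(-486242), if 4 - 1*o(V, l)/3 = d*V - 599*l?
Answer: -69577982143/35905081764 ≈ -1.9378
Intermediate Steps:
o(V, l) = 12 - 48*V + 1797*l (o(V, l) = 12 - 3*(16*V - 599*l) = 12 - 3*(-599*l + 16*V) = 12 + (-48*V + 1797*l) = 12 - 48*V + 1797*l)
t = -147684 (t = 12 - 48*82 + 1797*(-80) = 12 - 3936 - 143760 = -147684)
252919/t + 109532/(-486242) = 252919/(-147684) + 109532/(-486242) = 252919*(-1/147684) + 109532*(-1/486242) = -252919/147684 - 54766/243121 = -69577982143/35905081764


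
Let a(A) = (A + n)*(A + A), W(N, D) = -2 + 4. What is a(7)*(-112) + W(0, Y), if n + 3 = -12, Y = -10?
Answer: 12546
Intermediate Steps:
W(N, D) = 2
n = -15 (n = -3 - 12 = -15)
a(A) = 2*A*(-15 + A) (a(A) = (A - 15)*(A + A) = (-15 + A)*(2*A) = 2*A*(-15 + A))
a(7)*(-112) + W(0, Y) = (2*7*(-15 + 7))*(-112) + 2 = (2*7*(-8))*(-112) + 2 = -112*(-112) + 2 = 12544 + 2 = 12546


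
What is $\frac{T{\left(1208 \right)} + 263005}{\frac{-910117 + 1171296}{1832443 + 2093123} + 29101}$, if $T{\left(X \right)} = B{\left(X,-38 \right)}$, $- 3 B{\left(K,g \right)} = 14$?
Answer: $\frac{1032425166522}{114238157345} \approx 9.0375$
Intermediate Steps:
$B{\left(K,g \right)} = - \frac{14}{3}$ ($B{\left(K,g \right)} = \left(- \frac{1}{3}\right) 14 = - \frac{14}{3}$)
$T{\left(X \right)} = - \frac{14}{3}$
$\frac{T{\left(1208 \right)} + 263005}{\frac{-910117 + 1171296}{1832443 + 2093123} + 29101} = \frac{- \frac{14}{3} + 263005}{\frac{-910117 + 1171296}{1832443 + 2093123} + 29101} = \frac{789001}{3 \left(\frac{261179}{3925566} + 29101\right)} = \frac{789001}{3 \cdot \frac{114238157345}{3925566}} = \frac{789001}{3} \cdot \frac{3925566}{114238157345} = \frac{1032425166522}{114238157345}$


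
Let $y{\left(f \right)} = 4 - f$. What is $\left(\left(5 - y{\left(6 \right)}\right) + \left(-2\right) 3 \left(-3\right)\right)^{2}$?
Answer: $625$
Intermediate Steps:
$\left(\left(5 - y{\left(6 \right)}\right) + \left(-2\right) 3 \left(-3\right)\right)^{2} = \left(\left(5 - \left(4 - 6\right)\right) + \left(-2\right) 3 \left(-3\right)\right)^{2} = \left(\left(5 - \left(4 - 6\right)\right) - -18\right)^{2} = \left(\left(5 - -2\right) + 18\right)^{2} = \left(\left(5 + 2\right) + 18\right)^{2} = \left(7 + 18\right)^{2} = 25^{2} = 625$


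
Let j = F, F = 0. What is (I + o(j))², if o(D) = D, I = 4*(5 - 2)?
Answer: 144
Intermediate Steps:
I = 12 (I = 4*3 = 12)
j = 0
(I + o(j))² = (12 + 0)² = 12² = 144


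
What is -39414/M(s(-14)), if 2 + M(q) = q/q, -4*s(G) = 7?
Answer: 39414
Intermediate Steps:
s(G) = -7/4 (s(G) = -¼*7 = -7/4)
M(q) = -1 (M(q) = -2 + q/q = -2 + 1 = -1)
-39414/M(s(-14)) = -39414/(-1) = -39414*(-1) = 39414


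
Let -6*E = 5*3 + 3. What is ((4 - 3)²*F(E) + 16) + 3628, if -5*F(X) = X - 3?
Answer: 18226/5 ≈ 3645.2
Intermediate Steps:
E = -3 (E = -(5*3 + 3)/6 = -(15 + 3)/6 = -⅙*18 = -3)
F(X) = ⅗ - X/5 (F(X) = -(X - 3)/5 = -(-3 + X)/5 = ⅗ - X/5)
((4 - 3)²*F(E) + 16) + 3628 = ((4 - 3)²*(⅗ - ⅕*(-3)) + 16) + 3628 = (1²*(⅗ + ⅗) + 16) + 3628 = (1*(6/5) + 16) + 3628 = (6/5 + 16) + 3628 = 86/5 + 3628 = 18226/5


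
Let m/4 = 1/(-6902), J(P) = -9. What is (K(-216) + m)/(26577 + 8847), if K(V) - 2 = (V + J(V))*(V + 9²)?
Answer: 34943675/40749408 ≈ 0.85753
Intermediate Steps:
K(V) = 2 + (-9 + V)*(81 + V) (K(V) = 2 + (V - 9)*(V + 9²) = 2 + (-9 + V)*(V + 81) = 2 + (-9 + V)*(81 + V))
m = -2/3451 (m = 4/(-6902) = 4*(-1/6902) = -2/3451 ≈ -0.00057954)
(K(-216) + m)/(26577 + 8847) = ((-727 + (-216)² + 72*(-216)) - 2/3451)/(26577 + 8847) = ((-727 + 46656 - 15552) - 2/3451)/35424 = (30377 - 2/3451)*(1/35424) = (104831025/3451)*(1/35424) = 34943675/40749408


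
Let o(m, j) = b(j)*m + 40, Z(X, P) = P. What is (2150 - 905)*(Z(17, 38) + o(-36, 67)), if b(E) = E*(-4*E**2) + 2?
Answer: 53920798110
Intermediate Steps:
b(E) = 2 - 4*E**3 (b(E) = -4*E**3 + 2 = 2 - 4*E**3)
o(m, j) = 40 + m*(2 - 4*j**3) (o(m, j) = (2 - 4*j**3)*m + 40 = m*(2 - 4*j**3) + 40 = 40 + m*(2 - 4*j**3))
(2150 - 905)*(Z(17, 38) + o(-36, 67)) = (2150 - 905)*(38 + (40 - 2*(-36)*(-1 + 2*67**3))) = 1245*(38 + (40 - 2*(-36)*(-1 + 2*300763))) = 1245*(38 + (40 - 2*(-36)*(-1 + 601526))) = 1245*(38 + (40 - 2*(-36)*601525)) = 1245*(38 + (40 + 43309800)) = 1245*(38 + 43309840) = 1245*43309878 = 53920798110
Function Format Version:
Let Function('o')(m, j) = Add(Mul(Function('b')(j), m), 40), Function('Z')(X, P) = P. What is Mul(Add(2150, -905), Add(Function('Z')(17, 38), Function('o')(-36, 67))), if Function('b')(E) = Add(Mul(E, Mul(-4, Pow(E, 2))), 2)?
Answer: 53920798110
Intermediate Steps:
Function('b')(E) = Add(2, Mul(-4, Pow(E, 3))) (Function('b')(E) = Add(Mul(-4, Pow(E, 3)), 2) = Add(2, Mul(-4, Pow(E, 3))))
Function('o')(m, j) = Add(40, Mul(m, Add(2, Mul(-4, Pow(j, 3))))) (Function('o')(m, j) = Add(Mul(Add(2, Mul(-4, Pow(j, 3))), m), 40) = Add(Mul(m, Add(2, Mul(-4, Pow(j, 3)))), 40) = Add(40, Mul(m, Add(2, Mul(-4, Pow(j, 3))))))
Mul(Add(2150, -905), Add(Function('Z')(17, 38), Function('o')(-36, 67))) = Mul(Add(2150, -905), Add(38, Add(40, Mul(-2, -36, Add(-1, Mul(2, Pow(67, 3))))))) = Mul(1245, Add(38, Add(40, Mul(-2, -36, Add(-1, Mul(2, 300763)))))) = Mul(1245, Add(38, Add(40, Mul(-2, -36, Add(-1, 601526))))) = Mul(1245, Add(38, Add(40, Mul(-2, -36, 601525)))) = Mul(1245, Add(38, Add(40, 43309800))) = Mul(1245, Add(38, 43309840)) = Mul(1245, 43309878) = 53920798110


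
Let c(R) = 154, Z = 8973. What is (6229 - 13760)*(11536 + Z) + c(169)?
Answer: -154453125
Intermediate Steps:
(6229 - 13760)*(11536 + Z) + c(169) = (6229 - 13760)*(11536 + 8973) + 154 = -7531*20509 + 154 = -154453279 + 154 = -154453125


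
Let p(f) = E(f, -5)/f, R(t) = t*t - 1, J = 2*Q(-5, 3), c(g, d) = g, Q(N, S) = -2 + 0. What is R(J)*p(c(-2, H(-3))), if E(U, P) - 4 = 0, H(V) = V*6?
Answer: -30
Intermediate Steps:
H(V) = 6*V
E(U, P) = 4 (E(U, P) = 4 + 0 = 4)
Q(N, S) = -2
J = -4 (J = 2*(-2) = -4)
R(t) = -1 + t**2 (R(t) = t**2 - 1 = -1 + t**2)
p(f) = 4/f
R(J)*p(c(-2, H(-3))) = (-1 + (-4)**2)*(4/(-2)) = (-1 + 16)*(4*(-1/2)) = 15*(-2) = -30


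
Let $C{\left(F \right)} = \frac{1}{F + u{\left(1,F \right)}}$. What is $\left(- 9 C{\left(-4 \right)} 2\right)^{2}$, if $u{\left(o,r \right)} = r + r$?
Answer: $\frac{9}{4} \approx 2.25$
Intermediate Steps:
$u{\left(o,r \right)} = 2 r$
$C{\left(F \right)} = \frac{1}{3 F}$ ($C{\left(F \right)} = \frac{1}{F + 2 F} = \frac{1}{3 F}$)
$\left(- 9 C{\left(-4 \right)} 2\right)^{2} = \left(- 9 \frac{1}{3 \left(-4\right)} 2\right)^{2} = \left(- 9 \cdot \frac{1}{3} \left(- \frac{1}{4}\right) 2\right)^{2} = \left(\left(-9\right) \left(- \frac{1}{12}\right) 2\right)^{2} = \left(\frac{3}{4} \cdot 2\right)^{2} = \left(\frac{3}{2}\right)^{2} = \frac{9}{4}$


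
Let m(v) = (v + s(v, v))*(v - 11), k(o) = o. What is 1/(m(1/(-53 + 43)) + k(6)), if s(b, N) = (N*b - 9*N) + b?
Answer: -1000/1881 ≈ -0.53163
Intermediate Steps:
s(b, N) = b - 9*N + N*b (s(b, N) = (-9*N + N*b) + b = b - 9*N + N*b)
m(v) = (-11 + v)*(v² - 7*v) (m(v) = (v + (v - 9*v + v*v))*(v - 11) = (v + (v - 9*v + v²))*(-11 + v) = (v + (v² - 8*v))*(-11 + v) = (v² - 7*v)*(-11 + v) = (-11 + v)*(v² - 7*v))
1/(m(1/(-53 + 43)) + k(6)) = 1/((77 + (1/(-53 + 43))² - 18/(-53 + 43))/(-53 + 43) + 6) = 1/((77 + (1/(-10))² - 18/(-10))/(-10) + 6) = 1/(-(77 + (-⅒)² - 18*(-⅒))/10 + 6) = 1/(-(77 + 1/100 + 9/5)/10 + 6) = 1/(-⅒*7881/100 + 6) = 1/(-7881/1000 + 6) = 1/(-1881/1000) = -1000/1881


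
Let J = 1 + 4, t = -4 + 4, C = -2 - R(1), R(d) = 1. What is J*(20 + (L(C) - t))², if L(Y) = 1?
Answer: 2205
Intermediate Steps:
C = -3 (C = -2 - 1*1 = -2 - 1 = -3)
t = 0
J = 5
J*(20 + (L(C) - t))² = 5*(20 + (1 - 1*0))² = 5*(20 + (1 + 0))² = 5*(20 + 1)² = 5*21² = 5*441 = 2205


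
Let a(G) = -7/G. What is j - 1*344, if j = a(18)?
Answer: -6199/18 ≈ -344.39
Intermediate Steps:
j = -7/18 ≈ -0.38889
j - 1*344 = -7/18 - 1*344 = -7/18 - 344 = -6199/18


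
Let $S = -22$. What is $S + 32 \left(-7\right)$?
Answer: $-246$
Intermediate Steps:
$S + 32 \left(-7\right) = -22 + 32 \left(-7\right) = -22 - 224 = -246$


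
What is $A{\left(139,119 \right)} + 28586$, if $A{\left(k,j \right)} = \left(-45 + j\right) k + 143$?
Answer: $39015$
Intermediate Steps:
$A{\left(k,j \right)} = 143 + k \left(-45 + j\right)$ ($A{\left(k,j \right)} = k \left(-45 + j\right) + 143 = 143 + k \left(-45 + j\right)$)
$A{\left(139,119 \right)} + 28586 = \left(143 - 6255 + 119 \cdot 139\right) + 28586 = \left(143 - 6255 + 16541\right) + 28586 = 10429 + 28586 = 39015$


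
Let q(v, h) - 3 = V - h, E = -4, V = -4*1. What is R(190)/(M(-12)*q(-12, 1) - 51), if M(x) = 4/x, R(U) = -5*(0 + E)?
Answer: -60/151 ≈ -0.39735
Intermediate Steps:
V = -4
q(v, h) = -1 - h (q(v, h) = 3 + (-4 - h) = -1 - h)
R(U) = 20 (R(U) = -5*(0 - 4) = -5*(-4) = 20)
R(190)/(M(-12)*q(-12, 1) - 51) = 20/((4/(-12))*(-1 - 1*1) - 51) = 20/((4*(-1/12))*(-1 - 1) - 51) = 20/(-1/3*(-2) - 51) = 20/(2/3 - 51) = 20/(-151/3) = 20*(-3/151) = -60/151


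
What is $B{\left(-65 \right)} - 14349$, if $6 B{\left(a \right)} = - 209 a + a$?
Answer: $- \frac{36287}{3} \approx -12096.0$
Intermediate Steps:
$B{\left(a \right)} = - \frac{104 a}{3}$ ($B{\left(a \right)} = \frac{- 209 a + a}{6} = \frac{\left(-208\right) a}{6} = - \frac{104 a}{3}$)
$B{\left(-65 \right)} - 14349 = \left(- \frac{104}{3}\right) \left(-65\right) - 14349 = \frac{6760}{3} - 14349 = - \frac{36287}{3}$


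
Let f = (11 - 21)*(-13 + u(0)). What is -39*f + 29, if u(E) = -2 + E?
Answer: -5821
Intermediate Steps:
f = 150 (f = (11 - 21)*(-13 + (-2 + 0)) = -10*(-13 - 2) = -10*(-15) = 150)
-39*f + 29 = -39*150 + 29 = -5850 + 29 = -5821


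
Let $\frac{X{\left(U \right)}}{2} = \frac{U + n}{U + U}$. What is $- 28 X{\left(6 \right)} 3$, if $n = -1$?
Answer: $-70$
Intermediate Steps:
$X{\left(U \right)} = \frac{-1 + U}{U}$ ($X{\left(U \right)} = 2 \frac{U - 1}{U + U} = 2 \frac{-1 + U}{2 U} = \frac{-1 + U}{U}$)
$- 28 X{\left(6 \right)} 3 = - 28 \frac{-1 + 6}{6} \cdot 3 = - 28 \cdot \frac{1}{6} \cdot 5 \cdot 3 = \left(-28\right) \frac{5}{6} \cdot 3 = \left(- \frac{70}{3}\right) 3 = -70$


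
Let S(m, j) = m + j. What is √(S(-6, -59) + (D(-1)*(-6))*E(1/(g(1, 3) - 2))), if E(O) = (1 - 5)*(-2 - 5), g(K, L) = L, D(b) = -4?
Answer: √607 ≈ 24.637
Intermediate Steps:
S(m, j) = j + m
E(O) = 28 (E(O) = -4*(-7) = 28)
√(S(-6, -59) + (D(-1)*(-6))*E(1/(g(1, 3) - 2))) = √((-59 - 6) - 4*(-6)*28) = √(-65 + 24*28) = √(-65 + 672) = √607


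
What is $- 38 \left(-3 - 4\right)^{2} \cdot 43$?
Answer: $-80066$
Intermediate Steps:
$- 38 \left(-3 - 4\right)^{2} \cdot 43 = - 38 \left(-7\right)^{2} \cdot 43 = \left(-38\right) 49 \cdot 43 = \left(-1862\right) 43 = -80066$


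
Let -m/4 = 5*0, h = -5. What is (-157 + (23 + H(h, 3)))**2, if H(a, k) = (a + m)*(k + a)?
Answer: 15376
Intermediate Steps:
m = 0 (m = -20*0 = -4*0 = 0)
H(a, k) = a*(a + k) (H(a, k) = (a + 0)*(k + a) = a*(a + k))
(-157 + (23 + H(h, 3)))**2 = (-157 + (23 - 5*(-5 + 3)))**2 = (-157 + (23 - 5*(-2)))**2 = (-157 + (23 + 10))**2 = (-157 + 33)**2 = (-124)**2 = 15376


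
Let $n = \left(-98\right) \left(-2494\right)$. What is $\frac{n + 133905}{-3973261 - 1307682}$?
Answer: $- \frac{378317}{5280943} \approx -0.071638$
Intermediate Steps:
$n = 244412$
$\frac{n + 133905}{-3973261 - 1307682} = \frac{244412 + 133905}{-3973261 - 1307682} = \frac{378317}{-5280943} = 378317 \left(- \frac{1}{5280943}\right) = - \frac{378317}{5280943}$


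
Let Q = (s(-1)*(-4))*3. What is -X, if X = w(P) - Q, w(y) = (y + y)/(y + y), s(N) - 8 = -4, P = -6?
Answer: -49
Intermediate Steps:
s(N) = 4 (s(N) = 8 - 4 = 4)
w(y) = 1 (w(y) = (2*y)/((2*y)) = (2*y)*(1/(2*y)) = 1)
Q = -48 (Q = (4*(-4))*3 = -16*3 = -48)
X = 49 (X = 1 - 1*(-48) = 1 + 48 = 49)
-X = -1*49 = -49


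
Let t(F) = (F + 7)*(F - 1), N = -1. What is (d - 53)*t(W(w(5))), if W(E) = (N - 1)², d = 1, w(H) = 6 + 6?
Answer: -1716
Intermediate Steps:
w(H) = 12
W(E) = 4 (W(E) = (-1 - 1)² = (-2)² = 4)
t(F) = (-1 + F)*(7 + F) (t(F) = (7 + F)*(-1 + F) = (-1 + F)*(7 + F))
(d - 53)*t(W(w(5))) = (1 - 53)*(-7 + 4² + 6*4) = -52*(-7 + 16 + 24) = -52*33 = -1716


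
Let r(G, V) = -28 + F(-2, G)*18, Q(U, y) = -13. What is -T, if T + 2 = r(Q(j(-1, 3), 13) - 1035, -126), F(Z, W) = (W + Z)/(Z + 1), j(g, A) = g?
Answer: -18870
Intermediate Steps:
F(Z, W) = (W + Z)/(1 + Z)
r(G, V) = 8 - 18*G (r(G, V) = -28 + ((G - 2)/(1 - 2))*18 = -28 + ((-2 + G)/(-1))*18 = -28 - (-2 + G)*18 = -28 + (2 - G)*18 = -28 + (36 - 18*G) = 8 - 18*G)
T = 18870 (T = -2 + (8 - 18*(-13 - 1035)) = -2 + (8 - 18*(-1048)) = -2 + (8 + 18864) = -2 + 18872 = 18870)
-T = -1*18870 = -18870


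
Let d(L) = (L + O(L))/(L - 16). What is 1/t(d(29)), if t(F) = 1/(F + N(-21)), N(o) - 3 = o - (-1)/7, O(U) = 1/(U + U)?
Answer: -82469/5278 ≈ -15.625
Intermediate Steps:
O(U) = 1/(2*U)
N(o) = 22/7 + o (N(o) = 3 + (o - (-1)/7) = 3 + (o - 1*(-⅐)) = 3 + (o + ⅐) = 3 + (⅐ + o) = 22/7 + o)
d(L) = (L + 1/(2*L))/(-16 + L) (d(L) = (L + 1/(2*L))/(L - 16) = (L + 1/(2*L))/(-16 + L))
t(F) = 1/(-125/7 + F) (t(F) = 1/(F + (22/7 - 21)) = 1/(F - 125/7) = 1/(-125/7 + F))
1/t(d(29)) = 1/(7/(-125 + 7*((½ + 29²)/(29*(-16 + 29))))) = 1/(7/(-125 + 7*((1/29)*(½ + 841)/13))) = 1/(7/(-125 + 7*((1/29)*(1/13)*(1683/2)))) = 1/(7/(-125 + 7*(1683/754))) = 1/(7/(-125 + 11781/754)) = 1/(7/(-82469/754)) = 1/(7*(-754/82469)) = 1/(-5278/82469) = -82469/5278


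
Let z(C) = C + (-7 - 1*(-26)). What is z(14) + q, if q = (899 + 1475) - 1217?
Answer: 1190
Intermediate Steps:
z(C) = 19 + C (z(C) = C + (-7 + 26) = C + 19 = 19 + C)
q = 1157 (q = 2374 - 1217 = 1157)
z(14) + q = (19 + 14) + 1157 = 33 + 1157 = 1190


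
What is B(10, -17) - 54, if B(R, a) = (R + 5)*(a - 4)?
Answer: -369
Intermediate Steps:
B(R, a) = (-4 + a)*(5 + R) (B(R, a) = (5 + R)*(-4 + a) = (-4 + a)*(5 + R))
B(10, -17) - 54 = (-20 - 4*10 + 5*(-17) + 10*(-17)) - 54 = (-20 - 40 - 85 - 170) - 54 = -315 - 54 = -369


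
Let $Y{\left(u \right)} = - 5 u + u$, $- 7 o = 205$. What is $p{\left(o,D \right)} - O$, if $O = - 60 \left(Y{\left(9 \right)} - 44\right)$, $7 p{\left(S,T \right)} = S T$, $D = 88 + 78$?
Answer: $- \frac{269230}{49} \approx -5494.5$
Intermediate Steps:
$o = - \frac{205}{7}$ ($o = \left(- \frac{1}{7}\right) 205 = - \frac{205}{7} \approx -29.286$)
$D = 166$
$Y{\left(u \right)} = - 4 u$
$p{\left(S,T \right)} = \frac{S T}{7}$
$O = 4800$ ($O = - 60 \left(\left(-4\right) 9 - 44\right) = - 60 \left(-36 - 44\right) = \left(-60\right) \left(-80\right) = 4800$)
$p{\left(o,D \right)} - O = \frac{1}{7} \left(- \frac{205}{7}\right) 166 - 4800 = - \frac{34030}{49} - 4800 = - \frac{269230}{49}$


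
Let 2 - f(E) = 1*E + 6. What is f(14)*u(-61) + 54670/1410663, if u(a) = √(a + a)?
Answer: 54670/1410663 - 18*I*√122 ≈ 0.038755 - 198.82*I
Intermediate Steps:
u(a) = √2*√a (u(a) = √(2*a) = √2*√a)
f(E) = -4 - E (f(E) = 2 - (1*E + 6) = 2 - (E + 6) = 2 - (6 + E) = 2 + (-6 - E) = -4 - E)
f(14)*u(-61) + 54670/1410663 = (-4 - 1*14)*(√2*√(-61)) + 54670/1410663 = (-4 - 14)*(√2*(I*√61)) + 54670*(1/1410663) = -18*I*√122 + 54670/1410663 = 54670/1410663 - 18*I*√122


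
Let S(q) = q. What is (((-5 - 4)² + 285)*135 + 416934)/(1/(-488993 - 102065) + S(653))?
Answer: 275636351952/385960873 ≈ 714.16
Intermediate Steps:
(((-5 - 4)² + 285)*135 + 416934)/(1/(-488993 - 102065) + S(653)) = (((-5 - 4)² + 285)*135 + 416934)/(1/(-488993 - 102065) + 653) = (((-9)² + 285)*135 + 416934)/(1/(-591058) + 653) = ((81 + 285)*135 + 416934)/(-1/591058 + 653) = (366*135 + 416934)/(385960873/591058) = (49410 + 416934)*(591058/385960873) = 466344*(591058/385960873) = 275636351952/385960873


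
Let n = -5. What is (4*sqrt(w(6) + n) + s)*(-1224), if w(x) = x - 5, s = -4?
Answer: 4896 - 9792*I ≈ 4896.0 - 9792.0*I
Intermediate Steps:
w(x) = -5 + x
(4*sqrt(w(6) + n) + s)*(-1224) = (4*sqrt((-5 + 6) - 5) - 4)*(-1224) = (4*sqrt(1 - 5) - 4)*(-1224) = (4*sqrt(-4) - 4)*(-1224) = (4*(2*I) - 4)*(-1224) = (8*I - 4)*(-1224) = (-4 + 8*I)*(-1224) = 4896 - 9792*I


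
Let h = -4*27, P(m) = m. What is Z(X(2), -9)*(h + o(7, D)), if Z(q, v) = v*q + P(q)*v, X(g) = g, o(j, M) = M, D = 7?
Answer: 3636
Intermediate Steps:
Z(q, v) = 2*q*v (Z(q, v) = v*q + q*v = q*v + q*v = 2*q*v)
h = -108
Z(X(2), -9)*(h + o(7, D)) = (2*2*(-9))*(-108 + 7) = -36*(-101) = 3636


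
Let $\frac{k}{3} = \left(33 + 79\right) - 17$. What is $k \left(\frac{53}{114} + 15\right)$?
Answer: $\frac{8815}{2} \approx 4407.5$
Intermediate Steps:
$k = 285$ ($k = 3 \left(\left(33 + 79\right) - 17\right) = 3 \left(112 - 17\right) = 3 \cdot 95 = 285$)
$k \left(\frac{53}{114} + 15\right) = 285 \left(\frac{53}{114} + 15\right) = 285 \cdot \frac{1763}{114} = \frac{8815}{2}$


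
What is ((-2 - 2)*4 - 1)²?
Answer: 289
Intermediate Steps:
((-2 - 2)*4 - 1)² = (-4*4 - 1)² = (-16 - 1)² = (-17)² = 289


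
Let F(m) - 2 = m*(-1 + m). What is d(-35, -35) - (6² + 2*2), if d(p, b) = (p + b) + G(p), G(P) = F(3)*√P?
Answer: -110 + 8*I*√35 ≈ -110.0 + 47.329*I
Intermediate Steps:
F(m) = 2 + m*(-1 + m)
G(P) = 8*√P (G(P) = (2 + 3² - 1*3)*√P = (2 + 9 - 3)*√P = 8*√P)
d(p, b) = b + p + 8*√p (d(p, b) = (p + b) + 8*√p = (b + p) + 8*√p = b + p + 8*√p)
d(-35, -35) - (6² + 2*2) = (-35 - 35 + 8*√(-35)) - (6² + 2*2) = (-35 - 35 + 8*(I*√35)) - (36 + 4) = (-35 - 35 + 8*I*√35) - 1*40 = (-70 + 8*I*√35) - 40 = -110 + 8*I*√35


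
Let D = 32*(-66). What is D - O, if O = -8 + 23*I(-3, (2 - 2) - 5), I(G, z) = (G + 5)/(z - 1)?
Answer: -6289/3 ≈ -2096.3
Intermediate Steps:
D = -2112
I(G, z) = (5 + G)/(-1 + z)
O = -47/3 (O = -8 + 23*((5 - 3)/(-1 + ((2 - 2) - 5))) = -8 + 23*(2/(-1 + (0 - 5))) = -8 + 23*(2/(-1 - 5)) = -8 + 23*(2/(-6)) = -8 + 23*(-⅙*2) = -8 + 23*(-⅓) = -8 - 23/3 = -47/3 ≈ -15.667)
D - O = -2112 - 1*(-47/3) = -2112 + 47/3 = -6289/3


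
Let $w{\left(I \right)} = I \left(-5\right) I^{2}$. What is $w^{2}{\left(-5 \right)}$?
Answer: $390625$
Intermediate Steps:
$w{\left(I \right)} = - 5 I^{3}$ ($w{\left(I \right)} = - 5 I I^{2} = - 5 I^{3}$)
$w^{2}{\left(-5 \right)} = \left(- 5 \left(-5\right)^{3}\right)^{2} = \left(\left(-5\right) \left(-125\right)\right)^{2} = 625^{2} = 390625$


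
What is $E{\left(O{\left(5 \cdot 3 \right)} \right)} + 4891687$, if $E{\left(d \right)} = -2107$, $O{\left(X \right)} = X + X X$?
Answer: $4889580$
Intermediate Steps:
$O{\left(X \right)} = X + X^{2}$
$E{\left(O{\left(5 \cdot 3 \right)} \right)} + 4891687 = -2107 + 4891687 = 4889580$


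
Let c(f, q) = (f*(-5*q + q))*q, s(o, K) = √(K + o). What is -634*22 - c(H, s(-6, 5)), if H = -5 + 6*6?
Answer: -14072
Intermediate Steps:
H = 31 (H = -5 + 36 = 31)
c(f, q) = -4*f*q² (c(f, q) = (f*(-4*q))*q = (-4*f*q)*q = -4*f*q²)
-634*22 - c(H, s(-6, 5)) = -634*22 - (-4)*31*(√(5 - 6))² = -13948 - (-4)*31*(√(-1))² = -13948 - (-4)*31*I² = -13948 - (-4)*31*(-1) = -13948 - 1*124 = -13948 - 124 = -14072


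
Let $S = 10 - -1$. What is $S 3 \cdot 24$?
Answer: $792$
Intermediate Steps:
$S = 11$ ($S = 10 + 1 = 11$)
$S 3 \cdot 24 = 11 \cdot 3 \cdot 24 = 33 \cdot 24 = 792$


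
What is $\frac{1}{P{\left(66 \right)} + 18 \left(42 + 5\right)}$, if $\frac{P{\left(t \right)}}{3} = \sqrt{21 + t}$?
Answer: $\frac{94}{79437} - \frac{\sqrt{87}}{238311} \approx 0.0011442$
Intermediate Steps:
$P{\left(t \right)} = 3 \sqrt{21 + t}$
$\frac{1}{P{\left(66 \right)} + 18 \left(42 + 5\right)} = \frac{1}{3 \sqrt{21 + 66} + 18 \left(42 + 5\right)} = \frac{1}{3 \sqrt{87} + 18 \cdot 47} = \frac{1}{3 \sqrt{87} + 846} = \frac{1}{846 + 3 \sqrt{87}}$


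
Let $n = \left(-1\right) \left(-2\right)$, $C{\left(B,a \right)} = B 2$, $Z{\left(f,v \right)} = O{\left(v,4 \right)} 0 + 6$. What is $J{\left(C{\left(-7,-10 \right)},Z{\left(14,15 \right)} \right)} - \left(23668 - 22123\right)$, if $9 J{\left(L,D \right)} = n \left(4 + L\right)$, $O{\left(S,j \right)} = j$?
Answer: $- \frac{13925}{9} \approx -1547.2$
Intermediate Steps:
$Z{\left(f,v \right)} = 6$ ($Z{\left(f,v \right)} = 4 \cdot 0 + 6 = 0 + 6 = 6$)
$C{\left(B,a \right)} = 2 B$
$n = 2$
$J{\left(L,D \right)} = \frac{8}{9} + \frac{2 L}{9}$ ($J{\left(L,D \right)} = \frac{2 \left(4 + L\right)}{9} = \frac{8 + 2 L}{9} = \frac{8}{9} + \frac{2 L}{9}$)
$J{\left(C{\left(-7,-10 \right)},Z{\left(14,15 \right)} \right)} - \left(23668 - 22123\right) = \left(\frac{8}{9} + \frac{2 \cdot 2 \left(-7\right)}{9}\right) - \left(23668 - 22123\right) = \left(\frac{8}{9} + \frac{2}{9} \left(-14\right)\right) - 1545 = \left(\frac{8}{9} - \frac{28}{9}\right) - 1545 = - \frac{20}{9} - 1545 = - \frac{13925}{9}$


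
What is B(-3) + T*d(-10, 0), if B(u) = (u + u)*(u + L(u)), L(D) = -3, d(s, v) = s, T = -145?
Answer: 1486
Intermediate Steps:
B(u) = 2*u*(-3 + u) (B(u) = (u + u)*(u - 3) = (2*u)*(-3 + u) = 2*u*(-3 + u))
B(-3) + T*d(-10, 0) = 2*(-3)*(-3 - 3) - 145*(-10) = 2*(-3)*(-6) + 1450 = 36 + 1450 = 1486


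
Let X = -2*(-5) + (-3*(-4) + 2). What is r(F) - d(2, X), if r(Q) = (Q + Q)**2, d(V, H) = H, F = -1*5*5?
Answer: 2476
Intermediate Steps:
X = 24 (X = 10 + (12 + 2) = 10 + 14 = 24)
F = -25 (F = -5*5 = -25)
r(Q) = 4*Q**2 (r(Q) = (2*Q)**2 = 4*Q**2)
r(F) - d(2, X) = 4*(-25)**2 - 1*24 = 4*625 - 24 = 2500 - 24 = 2476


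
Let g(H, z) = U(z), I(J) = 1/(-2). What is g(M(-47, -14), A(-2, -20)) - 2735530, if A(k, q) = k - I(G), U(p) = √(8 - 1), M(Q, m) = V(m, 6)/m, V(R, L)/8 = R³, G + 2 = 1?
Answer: -2735530 + √7 ≈ -2.7355e+6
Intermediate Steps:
G = -1 (G = -2 + 1 = -1)
I(J) = -½
V(R, L) = 8*R³
M(Q, m) = 8*m² (M(Q, m) = (8*m³)/m = 8*m²)
U(p) = √7
A(k, q) = ½ + k (A(k, q) = k - 1*(-½) = k + ½ = ½ + k)
g(H, z) = √7
g(M(-47, -14), A(-2, -20)) - 2735530 = √7 - 2735530 = -2735530 + √7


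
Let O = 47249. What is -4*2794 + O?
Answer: 36073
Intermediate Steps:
-4*2794 + O = -4*2794 + 47249 = -11176 + 47249 = 36073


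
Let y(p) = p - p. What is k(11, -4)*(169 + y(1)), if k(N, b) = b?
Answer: -676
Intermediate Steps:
y(p) = 0
k(11, -4)*(169 + y(1)) = -4*(169 + 0) = -4*169 = -676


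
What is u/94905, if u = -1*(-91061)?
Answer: 91061/94905 ≈ 0.95950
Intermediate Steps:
u = 91061
u/94905 = 91061/94905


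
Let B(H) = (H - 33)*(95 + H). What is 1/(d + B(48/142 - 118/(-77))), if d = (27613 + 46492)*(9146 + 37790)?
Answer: 29888089/103956430295308585 ≈ 2.8751e-10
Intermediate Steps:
B(H) = (-33 + H)*(95 + H)
d = 3478192280 (d = 74105*46936 = 3478192280)
1/(d + B(48/142 - 118/(-77))) = 1/(3478192280 + (-3135 + (48/142 - 118/(-77))**2 + 62*(48/142 - 118/(-77)))) = 1/(3478192280 + (-3135 + (48*(1/142) - 118*(-1/77))**2 + 62*(48*(1/142) - 118*(-1/77)))) = 1/(3478192280 + (-3135 + (24/71 + 118/77)**2 + 62*(24/71 + 118/77))) = 1/(3478192280 + (-3135 + (10226/5467)**2 + 62*(10226/5467))) = 1/(3478192280 + (-3135 + 104571076/29888089 + 634012/5467)) = 1/(3478192280 - 90128444335/29888089) = 1/(103956430295308585/29888089) = 29888089/103956430295308585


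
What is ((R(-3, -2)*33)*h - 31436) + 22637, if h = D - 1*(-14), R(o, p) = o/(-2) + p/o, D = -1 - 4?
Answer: -16311/2 ≈ -8155.5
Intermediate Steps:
D = -5
R(o, p) = -o/2 + p/o (R(o, p) = o*(-½) + p/o = -o/2 + p/o)
h = 9 (h = -5 - 1*(-14) = -5 + 14 = 9)
((R(-3, -2)*33)*h - 31436) + 22637 = (((-½*(-3) - 2/(-3))*33)*9 - 31436) + 22637 = (((3/2 - 2*(-⅓))*33)*9 - 31436) + 22637 = (((3/2 + ⅔)*33)*9 - 31436) + 22637 = (((13/6)*33)*9 - 31436) + 22637 = ((143/2)*9 - 31436) + 22637 = (1287/2 - 31436) + 22637 = -61585/2 + 22637 = -16311/2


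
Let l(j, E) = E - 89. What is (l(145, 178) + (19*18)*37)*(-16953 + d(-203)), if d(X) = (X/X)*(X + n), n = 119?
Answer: -217102491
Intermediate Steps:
d(X) = 119 + X (d(X) = (X/X)*(X + 119) = 1*(119 + X) = 119 + X)
l(j, E) = -89 + E
(l(145, 178) + (19*18)*37)*(-16953 + d(-203)) = ((-89 + 178) + (19*18)*37)*(-16953 + (119 - 203)) = (89 + 342*37)*(-16953 - 84) = (89 + 12654)*(-17037) = 12743*(-17037) = -217102491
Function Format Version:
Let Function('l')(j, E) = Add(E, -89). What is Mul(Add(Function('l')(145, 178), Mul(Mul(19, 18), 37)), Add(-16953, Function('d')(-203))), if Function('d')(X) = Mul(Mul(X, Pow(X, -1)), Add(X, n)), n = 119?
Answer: -217102491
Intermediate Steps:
Function('d')(X) = Add(119, X) (Function('d')(X) = Mul(Mul(X, Pow(X, -1)), Add(X, 119)) = Mul(1, Add(119, X)) = Add(119, X))
Function('l')(j, E) = Add(-89, E)
Mul(Add(Function('l')(145, 178), Mul(Mul(19, 18), 37)), Add(-16953, Function('d')(-203))) = Mul(Add(Add(-89, 178), Mul(Mul(19, 18), 37)), Add(-16953, Add(119, -203))) = Mul(Add(89, Mul(342, 37)), Add(-16953, -84)) = Mul(Add(89, 12654), -17037) = Mul(12743, -17037) = -217102491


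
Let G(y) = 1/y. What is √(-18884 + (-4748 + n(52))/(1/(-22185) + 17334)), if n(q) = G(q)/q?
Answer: I*√7551329599769799090804371/19996849028 ≈ 137.42*I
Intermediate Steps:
n(q) = q⁻² (n(q) = 1/(q*q) = q⁻²)
√(-18884 + (-4748 + n(52))/(1/(-22185) + 17334)) = √(-18884 + (-4748 + 52⁻²)/(1/(-22185) + 17334)) = √(-18884 + (-4748 + 1/2704)/(-1/22185 + 17334)) = √(-18884 - 12838591/(2704*384554789/22185)) = √(-18884 - 12838591/2704*22185/384554789) = √(-18884 - 284824141335/1039836149456) = √(-19636550670468439/1039836149456) = I*√7551329599769799090804371/19996849028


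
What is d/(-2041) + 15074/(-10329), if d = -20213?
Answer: 178014043/21081489 ≈ 8.4441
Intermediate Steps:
d/(-2041) + 15074/(-10329) = -20213/(-2041) + 15074/(-10329) = -20213*(-1/2041) + 15074*(-1/10329) = 20213/2041 - 15074/10329 = 178014043/21081489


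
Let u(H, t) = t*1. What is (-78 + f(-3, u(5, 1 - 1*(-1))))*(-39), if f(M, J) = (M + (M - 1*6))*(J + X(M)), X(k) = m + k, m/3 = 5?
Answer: 9594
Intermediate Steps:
m = 15 (m = 3*5 = 15)
u(H, t) = t
X(k) = 15 + k
f(M, J) = (-6 + 2*M)*(15 + J + M) (f(M, J) = (M + (M - 1*6))*(J + (15 + M)) = (M + (M - 6))*(15 + J + M) = (M + (-6 + M))*(15 + J + M) = (-6 + 2*M)*(15 + J + M))
(-78 + f(-3, u(5, 1 - 1*(-1))))*(-39) = (-78 + (-90 - 6*(1 - 1*(-1)) + 2*(-3)² + 24*(-3) + 2*(1 - 1*(-1))*(-3)))*(-39) = (-78 + (-90 - 6*(1 + 1) + 2*9 - 72 + 2*(1 + 1)*(-3)))*(-39) = (-78 + (-90 - 6*2 + 18 - 72 + 2*2*(-3)))*(-39) = (-78 + (-90 - 12 + 18 - 72 - 12))*(-39) = (-78 - 168)*(-39) = -246*(-39) = 9594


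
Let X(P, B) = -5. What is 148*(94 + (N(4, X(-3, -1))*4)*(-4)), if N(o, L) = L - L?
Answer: 13912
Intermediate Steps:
N(o, L) = 0
148*(94 + (N(4, X(-3, -1))*4)*(-4)) = 148*(94 + (0*4)*(-4)) = 148*(94 + 0*(-4)) = 148*(94 + 0) = 148*94 = 13912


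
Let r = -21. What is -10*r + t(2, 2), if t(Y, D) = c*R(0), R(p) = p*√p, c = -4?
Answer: 210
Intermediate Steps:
R(p) = p^(3/2)
t(Y, D) = 0 (t(Y, D) = -4*0^(3/2) = -4*0 = 0)
-10*r + t(2, 2) = -10*(-21) + 0 = 210 + 0 = 210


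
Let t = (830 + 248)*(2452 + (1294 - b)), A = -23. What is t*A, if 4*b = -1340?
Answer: -101184314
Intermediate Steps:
b = -335 (b = (¼)*(-1340) = -335)
t = 4399318 (t = (830 + 248)*(2452 + (1294 - 1*(-335))) = 1078*(2452 + (1294 + 335)) = 1078*(2452 + 1629) = 1078*4081 = 4399318)
t*A = 4399318*(-23) = -101184314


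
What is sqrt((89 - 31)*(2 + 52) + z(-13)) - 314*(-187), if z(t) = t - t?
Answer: 58718 + 6*sqrt(87) ≈ 58774.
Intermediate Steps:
z(t) = 0
sqrt((89 - 31)*(2 + 52) + z(-13)) - 314*(-187) = sqrt((89 - 31)*(2 + 52) + 0) - 314*(-187) = sqrt(58*54 + 0) + 58718 = sqrt(3132 + 0) + 58718 = sqrt(3132) + 58718 = 6*sqrt(87) + 58718 = 58718 + 6*sqrt(87)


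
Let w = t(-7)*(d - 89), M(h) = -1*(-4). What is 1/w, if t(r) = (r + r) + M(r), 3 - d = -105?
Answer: -1/190 ≈ -0.0052632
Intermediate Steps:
M(h) = 4
d = 108 (d = 3 - 1*(-105) = 3 + 105 = 108)
t(r) = 4 + 2*r (t(r) = (r + r) + 4 = 2*r + 4 = 4 + 2*r)
w = -190 (w = (4 + 2*(-7))*(108 - 89) = (4 - 14)*19 = -10*19 = -190)
1/w = 1/(-190) = -1/190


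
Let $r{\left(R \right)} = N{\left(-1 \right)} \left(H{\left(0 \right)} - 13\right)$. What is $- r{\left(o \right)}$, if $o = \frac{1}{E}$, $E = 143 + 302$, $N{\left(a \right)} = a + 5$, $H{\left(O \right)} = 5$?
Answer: $32$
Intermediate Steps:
$N{\left(a \right)} = 5 + a$
$E = 445$
$o = \frac{1}{445} \approx 0.0022472$
$r{\left(R \right)} = -32$ ($r{\left(R \right)} = \left(5 - 1\right) \left(5 - 13\right) = 4 \left(-8\right) = -32$)
$- r{\left(o \right)} = \left(-1\right) \left(-32\right) = 32$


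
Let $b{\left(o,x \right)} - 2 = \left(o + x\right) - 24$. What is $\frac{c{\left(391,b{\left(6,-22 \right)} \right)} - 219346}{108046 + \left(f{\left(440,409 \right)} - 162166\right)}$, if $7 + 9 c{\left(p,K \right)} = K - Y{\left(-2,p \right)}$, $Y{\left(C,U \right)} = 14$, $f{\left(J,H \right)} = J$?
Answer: $\frac{1974173}{483120} \approx 4.0863$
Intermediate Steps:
$b{\left(o,x \right)} = -22 + o + x$ ($b{\left(o,x \right)} = 2 - \left(24 - o - x\right) = 2 + \left(-24 + o + x\right) = -22 + o + x$)
$c{\left(p,K \right)} = - \frac{7}{3} + \frac{K}{9}$ ($c{\left(p,K \right)} = - \frac{7}{9} + \frac{K - 14}{9} = - \frac{7}{9} + \frac{-14 + K}{9} = - \frac{7}{9} + \left(- \frac{14}{9} + \frac{K}{9}\right) = - \frac{7}{3} + \frac{K}{9}$)
$\frac{c{\left(391,b{\left(6,-22 \right)} \right)} - 219346}{108046 + \left(f{\left(440,409 \right)} - 162166\right)} = \frac{\left(- \frac{7}{3} + \frac{-22 + 6 - 22}{9}\right) - 219346}{108046 + \left(440 - 162166\right)} = \frac{\left(- \frac{7}{3} + \frac{1}{9} \left(-38\right)\right) - 219346}{108046 - 161726} = \frac{\left(- \frac{7}{3} - \frac{38}{9}\right) - 219346}{-53680} = \left(- \frac{59}{9} - 219346\right) \left(- \frac{1}{53680}\right) = \left(- \frac{1974173}{9}\right) \left(- \frac{1}{53680}\right) = \frac{1974173}{483120}$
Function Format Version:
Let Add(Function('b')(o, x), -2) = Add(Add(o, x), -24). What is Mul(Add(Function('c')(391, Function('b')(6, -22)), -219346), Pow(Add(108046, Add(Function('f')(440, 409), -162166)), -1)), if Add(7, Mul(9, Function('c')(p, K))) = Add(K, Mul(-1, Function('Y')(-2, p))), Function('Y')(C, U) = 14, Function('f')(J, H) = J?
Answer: Rational(1974173, 483120) ≈ 4.0863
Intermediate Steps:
Function('b')(o, x) = Add(-22, o, x) (Function('b')(o, x) = Add(2, Add(Add(o, x), -24)) = Add(2, Add(-24, o, x)) = Add(-22, o, x))
Function('c')(p, K) = Add(Rational(-7, 3), Mul(Rational(1, 9), K)) (Function('c')(p, K) = Add(Rational(-7, 9), Mul(Rational(1, 9), Add(K, Mul(-1, 14)))) = Add(Rational(-7, 9), Mul(Rational(1, 9), Add(K, -14))) = Add(Rational(-7, 9), Mul(Rational(1, 9), Add(-14, K))) = Add(Rational(-7, 9), Add(Rational(-14, 9), Mul(Rational(1, 9), K))) = Add(Rational(-7, 3), Mul(Rational(1, 9), K)))
Mul(Add(Function('c')(391, Function('b')(6, -22)), -219346), Pow(Add(108046, Add(Function('f')(440, 409), -162166)), -1)) = Mul(Add(Add(Rational(-7, 3), Mul(Rational(1, 9), Add(-22, 6, -22))), -219346), Pow(Add(108046, Add(440, -162166)), -1)) = Mul(Add(Add(Rational(-7, 3), Mul(Rational(1, 9), -38)), -219346), Pow(Add(108046, -161726), -1)) = Mul(Add(Add(Rational(-7, 3), Rational(-38, 9)), -219346), Pow(-53680, -1)) = Mul(Add(Rational(-59, 9), -219346), Rational(-1, 53680)) = Mul(Rational(-1974173, 9), Rational(-1, 53680)) = Rational(1974173, 483120)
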